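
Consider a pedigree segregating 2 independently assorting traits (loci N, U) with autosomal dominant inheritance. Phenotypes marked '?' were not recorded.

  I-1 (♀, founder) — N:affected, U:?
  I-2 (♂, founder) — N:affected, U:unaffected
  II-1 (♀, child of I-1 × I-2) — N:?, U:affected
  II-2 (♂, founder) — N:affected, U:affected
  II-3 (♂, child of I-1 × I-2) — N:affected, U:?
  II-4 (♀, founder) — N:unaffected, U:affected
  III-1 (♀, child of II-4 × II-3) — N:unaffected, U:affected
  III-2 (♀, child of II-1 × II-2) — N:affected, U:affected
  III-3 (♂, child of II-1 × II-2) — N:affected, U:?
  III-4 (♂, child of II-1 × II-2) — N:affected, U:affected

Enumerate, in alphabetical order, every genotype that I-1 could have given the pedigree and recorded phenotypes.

I-1 ∈ {NN UU, NN Uu, Nn UU, Nn Uu}

N/I-1 aff ·: Nn|NN
N/I-2 aff ·: Nn|NN
N/II-1 ? I-1×I-2: nn|Nn|NN
N/II-2 aff ·: Nn|NN
N/II-3 aff I-1×I-2: Nn
N/II-4 un ·: nn
N/III-1 un II-4×II-3: nn
N/III-2 aff II-1×II-2: Nn|NN
N/III-3 aff II-1×II-2: Nn|NN
N/III-4 aff II-1×II-2: Nn|NN
⇒ N over [I-1,I-2,II-1,II-2,II-3,II-4,III-1,III-2,III-3,III-4]: 77 consistent
U/I-1 ? ·: Uu|UU
U/I-2 un ·: uu
U/II-1 aff I-1×I-2: Uu
U/II-2 aff ·: Uu|UU
U/II-3 ? I-1×I-2: uu|Uu
U/II-4 aff ·: Uu|UU
U/III-1 aff II-4×II-3: Uu|UU
U/III-2 aff II-1×II-2: Uu|UU
U/III-3 ? II-1×II-2: uu|Uu|UU
U/III-4 aff II-1×II-2: Uu|UU
⇒ U over [I-1,I-2,II-1,II-2,II-3,II-4,III-1,III-2,III-3,III-4]: 200 consistent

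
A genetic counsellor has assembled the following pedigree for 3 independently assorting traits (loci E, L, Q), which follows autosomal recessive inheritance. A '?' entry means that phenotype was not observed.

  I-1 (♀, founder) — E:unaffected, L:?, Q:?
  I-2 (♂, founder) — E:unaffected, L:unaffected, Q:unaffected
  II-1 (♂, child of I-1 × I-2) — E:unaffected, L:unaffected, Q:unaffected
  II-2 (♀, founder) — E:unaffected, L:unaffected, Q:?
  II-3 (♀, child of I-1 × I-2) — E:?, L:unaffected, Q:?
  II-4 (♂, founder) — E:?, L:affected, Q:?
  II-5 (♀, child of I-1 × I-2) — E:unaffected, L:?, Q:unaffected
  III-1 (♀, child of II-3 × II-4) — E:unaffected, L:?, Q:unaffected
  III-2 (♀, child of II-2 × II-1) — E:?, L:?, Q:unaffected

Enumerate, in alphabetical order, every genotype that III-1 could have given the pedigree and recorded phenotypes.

E/I-1 un ·: EE|Ee
E/I-2 un ·: EE|Ee
E/II-1 un I-1×I-2: EE|Ee
E/II-2 un ·: EE|Ee
E/II-3 ? I-1×I-2: EE|Ee|ee
E/II-4 ? ·: EE|Ee|ee
E/II-5 un I-1×I-2: EE|Ee
E/III-1 un II-3×II-4: EE|Ee
E/III-2 ? II-2×II-1: EE|Ee|ee
⇒ E over [I-1,I-2,II-1,II-2,II-3,II-4,II-5,III-1,III-2]: 476 consistent
L/I-1 ? ·: LL|Ll|ll
L/I-2 un ·: LL|Ll
L/II-1 un I-1×I-2: LL|Ll
L/II-2 un ·: LL|Ll
L/II-3 un I-1×I-2: LL|Ll
L/II-4 aff ·: ll
L/II-5 ? I-1×I-2: LL|Ll|ll
L/III-1 ? II-3×II-4: Ll|ll
L/III-2 ? II-2×II-1: LL|Ll|ll
⇒ L over [I-1,I-2,II-1,II-2,II-3,II-4,II-5,III-1,III-2]: 201 consistent
Q/I-1 ? ·: QQ|Qq|qq
Q/I-2 un ·: QQ|Qq
Q/II-1 un I-1×I-2: QQ|Qq
Q/II-2 ? ·: QQ|Qq|qq
Q/II-3 ? I-1×I-2: QQ|Qq|qq
Q/II-4 ? ·: QQ|Qq|qq
Q/II-5 un I-1×I-2: QQ|Qq
Q/III-1 un II-3×II-4: QQ|Qq
Q/III-2 un II-2×II-1: QQ|Qq
⇒ Q over [I-1,I-2,II-1,II-2,II-3,II-4,II-5,III-1,III-2]: 598 consistent

III-1 ∈ {EE Ll QQ, EE Ll Qq, EE ll QQ, EE ll Qq, Ee Ll QQ, Ee Ll Qq, Ee ll QQ, Ee ll Qq}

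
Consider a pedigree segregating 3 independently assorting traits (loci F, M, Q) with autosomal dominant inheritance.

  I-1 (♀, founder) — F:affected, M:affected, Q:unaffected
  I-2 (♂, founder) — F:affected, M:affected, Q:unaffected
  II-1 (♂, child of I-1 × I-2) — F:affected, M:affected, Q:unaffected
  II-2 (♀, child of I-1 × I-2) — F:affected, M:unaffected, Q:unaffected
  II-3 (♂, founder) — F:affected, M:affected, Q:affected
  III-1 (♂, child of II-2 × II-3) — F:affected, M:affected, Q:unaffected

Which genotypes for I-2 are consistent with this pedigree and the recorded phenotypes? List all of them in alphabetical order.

I-2 ∈ {FF Mm qq, Ff Mm qq}

F/I-1 aff ·: Ff|FF
F/I-2 aff ·: Ff|FF
F/II-1 aff I-1×I-2: Ff|FF
F/II-2 aff I-1×I-2: Ff|FF
F/II-3 aff ·: Ff|FF
F/III-1 aff II-2×II-3: Ff|FF
⇒ F over [I-1,I-2,II-1,II-2,II-3,III-1]: 45 consistent
M/I-1 aff ·: Mm
M/I-2 aff ·: Mm
M/II-1 aff I-1×I-2: Mm|MM
M/II-2 un I-1×I-2: mm
M/II-3 aff ·: Mm|MM
M/III-1 aff II-2×II-3: Mm
⇒ M over [I-1,I-2,II-1,II-2,II-3,III-1]: 4 consistent
Q/I-1 un ·: qq
Q/I-2 un ·: qq
Q/II-1 un I-1×I-2: qq
Q/II-2 un I-1×I-2: qq
Q/II-3 aff ·: Qq
Q/III-1 un II-2×II-3: qq
⇒ Q over [I-1,I-2,II-1,II-2,II-3,III-1]: 1 consistent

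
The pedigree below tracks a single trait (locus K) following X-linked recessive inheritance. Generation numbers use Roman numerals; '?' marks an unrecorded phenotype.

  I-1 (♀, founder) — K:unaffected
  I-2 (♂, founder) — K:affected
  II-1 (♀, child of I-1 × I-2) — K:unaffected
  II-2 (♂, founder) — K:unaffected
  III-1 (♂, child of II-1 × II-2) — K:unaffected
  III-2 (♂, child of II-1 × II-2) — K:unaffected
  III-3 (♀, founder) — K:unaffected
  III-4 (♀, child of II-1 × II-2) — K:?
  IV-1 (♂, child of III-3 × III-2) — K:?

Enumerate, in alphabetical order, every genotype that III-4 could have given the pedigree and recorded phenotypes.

K/I-1 un ·: X^KX^K|X^KX^k
K/I-2 aff ·: X^kY
K/II-1 un I-1×I-2: X^KX^k
K/II-2 un ·: X^KY
K/III-1 un II-1×II-2: X^KY
K/III-2 un II-1×II-2: X^KY
K/III-3 un ·: X^KX^K|X^KX^k
K/III-4 ? II-1×II-2: X^KX^K|X^KX^k
K/IV-1 ? III-3×III-2: X^KY|X^kY
⇒ K over [I-1,I-2,II-1,II-2,III-1,III-2,III-3,III-4,IV-1]: 12 consistent

III-4 ∈ {X^KX^K, X^KX^k}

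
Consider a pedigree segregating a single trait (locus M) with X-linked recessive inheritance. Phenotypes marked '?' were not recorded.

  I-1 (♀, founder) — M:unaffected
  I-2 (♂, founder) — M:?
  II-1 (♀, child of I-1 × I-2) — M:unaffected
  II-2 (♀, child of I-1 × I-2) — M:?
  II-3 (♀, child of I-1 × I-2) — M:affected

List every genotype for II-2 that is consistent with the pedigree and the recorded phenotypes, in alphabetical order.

II-2 ∈ {X^MX^m, X^mX^m}

M/I-1 un ·: X^MX^m
M/I-2 ? ·: X^mY
M/II-1 un I-1×I-2: X^MX^m
M/II-2 ? I-1×I-2: X^MX^m|X^mX^m
M/II-3 aff I-1×I-2: X^mX^m
⇒ M over [I-1,I-2,II-1,II-2,II-3]: 2 consistent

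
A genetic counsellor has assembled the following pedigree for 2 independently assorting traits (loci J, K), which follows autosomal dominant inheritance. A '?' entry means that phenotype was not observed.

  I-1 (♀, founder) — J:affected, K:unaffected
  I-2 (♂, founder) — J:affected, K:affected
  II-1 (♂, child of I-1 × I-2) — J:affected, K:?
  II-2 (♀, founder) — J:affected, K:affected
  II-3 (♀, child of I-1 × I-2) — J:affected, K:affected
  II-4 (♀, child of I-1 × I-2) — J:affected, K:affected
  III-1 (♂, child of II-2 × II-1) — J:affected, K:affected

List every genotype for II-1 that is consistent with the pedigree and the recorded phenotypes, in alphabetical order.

J/I-1 aff ·: Jj|JJ
J/I-2 aff ·: Jj|JJ
J/II-1 aff I-1×I-2: Jj|JJ
J/II-2 aff ·: Jj|JJ
J/II-3 aff I-1×I-2: Jj|JJ
J/II-4 aff I-1×I-2: Jj|JJ
J/III-1 aff II-2×II-1: Jj|JJ
⇒ J over [I-1,I-2,II-1,II-2,II-3,II-4,III-1]: 87 consistent
K/I-1 un ·: kk
K/I-2 aff ·: Kk|KK
K/II-1 ? I-1×I-2: kk|Kk
K/II-2 aff ·: Kk|KK
K/II-3 aff I-1×I-2: Kk
K/II-4 aff I-1×I-2: Kk
K/III-1 aff II-2×II-1: Kk|KK
⇒ K over [I-1,I-2,II-1,II-2,II-3,II-4,III-1]: 10 consistent

II-1 ∈ {JJ Kk, JJ kk, Jj Kk, Jj kk}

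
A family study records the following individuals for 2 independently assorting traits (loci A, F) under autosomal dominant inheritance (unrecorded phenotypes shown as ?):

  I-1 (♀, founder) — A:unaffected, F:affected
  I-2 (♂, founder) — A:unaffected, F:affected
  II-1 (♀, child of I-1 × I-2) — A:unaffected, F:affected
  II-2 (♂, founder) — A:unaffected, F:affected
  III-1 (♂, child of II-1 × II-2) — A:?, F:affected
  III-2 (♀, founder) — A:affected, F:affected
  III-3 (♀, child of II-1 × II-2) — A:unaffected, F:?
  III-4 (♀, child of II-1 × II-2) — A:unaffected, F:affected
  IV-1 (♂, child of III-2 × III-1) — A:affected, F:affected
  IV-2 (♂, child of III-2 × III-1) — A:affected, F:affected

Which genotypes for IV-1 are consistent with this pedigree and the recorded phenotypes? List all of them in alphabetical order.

A/I-1 un ·: aa
A/I-2 un ·: aa
A/II-1 un I-1×I-2: aa
A/II-2 un ·: aa
A/III-1 ? II-1×II-2: aa
A/III-2 aff ·: Aa|AA
A/III-3 un II-1×II-2: aa
A/III-4 un II-1×II-2: aa
A/IV-1 aff III-2×III-1: Aa
A/IV-2 aff III-2×III-1: Aa
⇒ A over [I-1,I-2,II-1,II-2,III-1,III-2,III-3,III-4,IV-1,IV-2]: 2 consistent
F/I-1 aff ·: Ff|FF
F/I-2 aff ·: Ff|FF
F/II-1 aff I-1×I-2: Ff|FF
F/II-2 aff ·: Ff|FF
F/III-1 aff II-1×II-2: Ff|FF
F/III-2 aff ·: Ff|FF
F/III-3 ? II-1×II-2: ff|Ff|FF
F/III-4 aff II-1×II-2: Ff|FF
F/IV-1 aff III-2×III-1: Ff|FF
F/IV-2 aff III-2×III-1: Ff|FF
⇒ F over [I-1,I-2,II-1,II-2,III-1,III-2,III-3,III-4,IV-1,IV-2]: 618 consistent

IV-1 ∈ {Aa FF, Aa Ff}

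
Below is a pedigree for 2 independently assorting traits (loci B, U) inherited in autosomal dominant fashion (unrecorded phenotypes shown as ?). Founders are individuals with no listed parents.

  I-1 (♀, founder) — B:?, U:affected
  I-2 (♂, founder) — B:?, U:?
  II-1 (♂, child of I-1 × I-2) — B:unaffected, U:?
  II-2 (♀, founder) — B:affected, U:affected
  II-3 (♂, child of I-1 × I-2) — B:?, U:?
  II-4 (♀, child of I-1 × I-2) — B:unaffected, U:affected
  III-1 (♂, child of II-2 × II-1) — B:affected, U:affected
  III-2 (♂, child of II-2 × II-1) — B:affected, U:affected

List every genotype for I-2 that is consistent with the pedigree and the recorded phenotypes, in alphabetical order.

B/I-1 ? ·: bb|Bb
B/I-2 ? ·: bb|Bb
B/II-1 un I-1×I-2: bb
B/II-2 aff ·: Bb|BB
B/II-3 ? I-1×I-2: bb|Bb|BB
B/II-4 un I-1×I-2: bb
B/III-1 aff II-2×II-1: Bb
B/III-2 aff II-2×II-1: Bb
⇒ B over [I-1,I-2,II-1,II-2,II-3,II-4,III-1,III-2]: 16 consistent
U/I-1 aff ·: Uu|UU
U/I-2 ? ·: uu|Uu|UU
U/II-1 ? I-1×I-2: uu|Uu|UU
U/II-2 aff ·: Uu|UU
U/II-3 ? I-1×I-2: uu|Uu|UU
U/II-4 aff I-1×I-2: Uu|UU
U/III-1 aff II-2×II-1: Uu|UU
U/III-2 aff II-2×II-1: Uu|UU
⇒ U over [I-1,I-2,II-1,II-2,II-3,II-4,III-1,III-2]: 227 consistent

I-2 ∈ {Bb UU, Bb Uu, Bb uu, bb UU, bb Uu, bb uu}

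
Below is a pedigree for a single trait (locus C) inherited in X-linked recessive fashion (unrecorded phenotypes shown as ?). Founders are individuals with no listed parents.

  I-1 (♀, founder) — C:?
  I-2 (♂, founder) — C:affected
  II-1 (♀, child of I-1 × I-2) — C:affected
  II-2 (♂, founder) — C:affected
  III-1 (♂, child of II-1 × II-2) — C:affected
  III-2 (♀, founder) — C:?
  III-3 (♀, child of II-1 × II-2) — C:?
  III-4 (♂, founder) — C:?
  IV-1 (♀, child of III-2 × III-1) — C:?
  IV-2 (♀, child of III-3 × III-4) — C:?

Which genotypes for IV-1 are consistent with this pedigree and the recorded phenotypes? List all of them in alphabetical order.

IV-1 ∈ {X^CX^c, X^cX^c}

C/I-1 ? ·: X^CX^c|X^cX^c
C/I-2 aff ·: X^cY
C/II-1 aff I-1×I-2: X^cX^c
C/II-2 aff ·: X^cY
C/III-1 aff II-1×II-2: X^cY
C/III-2 ? ·: X^CX^C|X^CX^c|X^cX^c
C/III-3 ? II-1×II-2: X^cX^c
C/III-4 ? ·: X^CY|X^cY
C/IV-1 ? III-2×III-1: X^CX^c|X^cX^c
C/IV-2 ? III-3×III-4: X^CX^c|X^cX^c
⇒ C over [I-1,I-2,II-1,II-2,III-1,III-2,III-3,III-4,IV-1,IV-2]: 16 consistent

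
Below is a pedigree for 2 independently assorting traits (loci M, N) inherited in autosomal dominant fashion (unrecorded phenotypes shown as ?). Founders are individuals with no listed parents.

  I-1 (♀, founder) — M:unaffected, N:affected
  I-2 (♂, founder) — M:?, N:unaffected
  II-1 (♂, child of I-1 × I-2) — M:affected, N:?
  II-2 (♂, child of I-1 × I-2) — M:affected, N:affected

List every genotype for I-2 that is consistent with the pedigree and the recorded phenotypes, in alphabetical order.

M/I-1 un ·: mm
M/I-2 ? ·: Mm|MM
M/II-1 aff I-1×I-2: Mm
M/II-2 aff I-1×I-2: Mm
⇒ M over [I-1,I-2,II-1,II-2]: 2 consistent
N/I-1 aff ·: Nn|NN
N/I-2 un ·: nn
N/II-1 ? I-1×I-2: nn|Nn
N/II-2 aff I-1×I-2: Nn
⇒ N over [I-1,I-2,II-1,II-2]: 3 consistent

I-2 ∈ {MM nn, Mm nn}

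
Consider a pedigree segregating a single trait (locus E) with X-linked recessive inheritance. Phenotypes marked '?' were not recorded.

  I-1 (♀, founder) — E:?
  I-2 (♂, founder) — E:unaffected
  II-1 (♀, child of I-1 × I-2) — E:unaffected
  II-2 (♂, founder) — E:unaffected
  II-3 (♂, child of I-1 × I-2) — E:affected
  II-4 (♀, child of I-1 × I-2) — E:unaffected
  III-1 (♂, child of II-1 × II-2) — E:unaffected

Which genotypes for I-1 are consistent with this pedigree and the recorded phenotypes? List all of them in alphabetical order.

E/I-1 ? ·: X^EX^e|X^eX^e
E/I-2 un ·: X^EY
E/II-1 un I-1×I-2: X^EX^E|X^EX^e
E/II-2 un ·: X^EY
E/II-3 aff I-1×I-2: X^eY
E/II-4 un I-1×I-2: X^EX^E|X^EX^e
E/III-1 un II-1×II-2: X^EY
⇒ E over [I-1,I-2,II-1,II-2,II-3,II-4,III-1]: 5 consistent

I-1 ∈ {X^EX^e, X^eX^e}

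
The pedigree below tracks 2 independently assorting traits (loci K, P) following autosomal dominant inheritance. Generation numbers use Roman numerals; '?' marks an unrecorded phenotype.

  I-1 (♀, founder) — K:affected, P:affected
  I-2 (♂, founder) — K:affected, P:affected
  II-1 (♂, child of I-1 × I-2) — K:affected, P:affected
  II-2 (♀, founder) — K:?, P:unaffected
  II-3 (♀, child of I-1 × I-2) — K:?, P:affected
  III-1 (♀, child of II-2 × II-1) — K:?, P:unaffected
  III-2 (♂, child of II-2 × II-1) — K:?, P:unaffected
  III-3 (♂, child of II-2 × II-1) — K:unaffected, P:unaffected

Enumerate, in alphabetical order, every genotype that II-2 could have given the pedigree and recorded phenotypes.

II-2 ∈ {Kk pp, kk pp}

K/I-1 aff ·: Kk|KK
K/I-2 aff ·: Kk|KK
K/II-1 aff I-1×I-2: Kk
K/II-2 ? ·: kk|Kk
K/II-3 ? I-1×I-2: kk|Kk|KK
K/III-1 ? II-2×II-1: kk|Kk|KK
K/III-2 ? II-2×II-1: kk|Kk|KK
K/III-3 un II-2×II-1: kk
⇒ K over [I-1,I-2,II-1,II-2,II-3,III-1,III-2,III-3]: 91 consistent
P/I-1 aff ·: Pp|PP
P/I-2 aff ·: Pp|PP
P/II-1 aff I-1×I-2: Pp
P/II-2 un ·: pp
P/II-3 aff I-1×I-2: Pp|PP
P/III-1 un II-2×II-1: pp
P/III-2 un II-2×II-1: pp
P/III-3 un II-2×II-1: pp
⇒ P over [I-1,I-2,II-1,II-2,II-3,III-1,III-2,III-3]: 6 consistent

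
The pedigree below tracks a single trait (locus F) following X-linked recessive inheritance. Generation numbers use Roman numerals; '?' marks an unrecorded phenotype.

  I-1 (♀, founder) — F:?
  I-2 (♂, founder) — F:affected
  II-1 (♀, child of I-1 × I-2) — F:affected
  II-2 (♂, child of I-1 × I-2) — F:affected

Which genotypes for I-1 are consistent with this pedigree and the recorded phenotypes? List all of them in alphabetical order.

F/I-1 ? ·: X^FX^f|X^fX^f
F/I-2 aff ·: X^fY
F/II-1 aff I-1×I-2: X^fX^f
F/II-2 aff I-1×I-2: X^fY
⇒ F over [I-1,I-2,II-1,II-2]: 2 consistent

I-1 ∈ {X^FX^f, X^fX^f}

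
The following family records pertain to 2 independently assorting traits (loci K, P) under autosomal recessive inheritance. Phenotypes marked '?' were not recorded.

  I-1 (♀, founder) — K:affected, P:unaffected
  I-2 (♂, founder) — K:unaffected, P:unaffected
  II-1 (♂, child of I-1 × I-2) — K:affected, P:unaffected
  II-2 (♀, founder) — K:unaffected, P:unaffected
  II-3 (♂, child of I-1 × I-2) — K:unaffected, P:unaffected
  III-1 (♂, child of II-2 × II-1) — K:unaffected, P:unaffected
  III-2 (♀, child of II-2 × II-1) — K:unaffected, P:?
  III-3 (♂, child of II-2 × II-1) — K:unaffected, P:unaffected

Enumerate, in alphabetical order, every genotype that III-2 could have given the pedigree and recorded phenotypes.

III-2 ∈ {Kk PP, Kk Pp, Kk pp}

K/I-1 aff ·: kk
K/I-2 un ·: Kk
K/II-1 aff I-1×I-2: kk
K/II-2 un ·: KK|Kk
K/II-3 un I-1×I-2: Kk
K/III-1 un II-2×II-1: Kk
K/III-2 un II-2×II-1: Kk
K/III-3 un II-2×II-1: Kk
⇒ K over [I-1,I-2,II-1,II-2,II-3,III-1,III-2,III-3]: 2 consistent
P/I-1 un ·: PP|Pp
P/I-2 un ·: PP|Pp
P/II-1 un I-1×I-2: PP|Pp
P/II-2 un ·: PP|Pp
P/II-3 un I-1×I-2: PP|Pp
P/III-1 un II-2×II-1: PP|Pp
P/III-2 ? II-2×II-1: PP|Pp|pp
P/III-3 un II-2×II-1: PP|Pp
⇒ P over [I-1,I-2,II-1,II-2,II-3,III-1,III-2,III-3]: 183 consistent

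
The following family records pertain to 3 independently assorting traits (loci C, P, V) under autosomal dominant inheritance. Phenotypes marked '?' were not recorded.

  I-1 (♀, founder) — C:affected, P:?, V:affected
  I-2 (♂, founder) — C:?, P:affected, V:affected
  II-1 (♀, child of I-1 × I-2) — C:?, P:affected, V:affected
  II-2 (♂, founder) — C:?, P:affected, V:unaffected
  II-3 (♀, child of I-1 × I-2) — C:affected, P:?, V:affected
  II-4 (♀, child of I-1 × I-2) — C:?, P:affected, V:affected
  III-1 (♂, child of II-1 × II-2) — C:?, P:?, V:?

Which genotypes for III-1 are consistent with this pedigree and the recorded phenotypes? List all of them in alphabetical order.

III-1 ∈ {CC PP Vv, CC PP vv, CC Pp Vv, CC Pp vv, CC pp Vv, CC pp vv, Cc PP Vv, Cc PP vv, Cc Pp Vv, Cc Pp vv, Cc pp Vv, Cc pp vv, cc PP Vv, cc PP vv, cc Pp Vv, cc Pp vv, cc pp Vv, cc pp vv}

C/I-1 aff ·: Cc|CC
C/I-2 ? ·: cc|Cc|CC
C/II-1 ? I-1×I-2: cc|Cc|CC
C/II-2 ? ·: cc|Cc|CC
C/II-3 aff I-1×I-2: Cc|CC
C/II-4 ? I-1×I-2: cc|Cc|CC
C/III-1 ? II-1×II-2: cc|Cc|CC
⇒ C over [I-1,I-2,II-1,II-2,II-3,II-4,III-1]: 211 consistent
P/I-1 ? ·: pp|Pp|PP
P/I-2 aff ·: Pp|PP
P/II-1 aff I-1×I-2: Pp|PP
P/II-2 aff ·: Pp|PP
P/II-3 ? I-1×I-2: pp|Pp|PP
P/II-4 aff I-1×I-2: Pp|PP
P/III-1 ? II-1×II-2: pp|Pp|PP
⇒ P over [I-1,I-2,II-1,II-2,II-3,II-4,III-1]: 130 consistent
V/I-1 aff ·: Vv|VV
V/I-2 aff ·: Vv|VV
V/II-1 aff I-1×I-2: Vv|VV
V/II-2 un ·: vv
V/II-3 aff I-1×I-2: Vv|VV
V/II-4 aff I-1×I-2: Vv|VV
V/III-1 ? II-1×II-2: vv|Vv
⇒ V over [I-1,I-2,II-1,II-2,II-3,II-4,III-1]: 37 consistent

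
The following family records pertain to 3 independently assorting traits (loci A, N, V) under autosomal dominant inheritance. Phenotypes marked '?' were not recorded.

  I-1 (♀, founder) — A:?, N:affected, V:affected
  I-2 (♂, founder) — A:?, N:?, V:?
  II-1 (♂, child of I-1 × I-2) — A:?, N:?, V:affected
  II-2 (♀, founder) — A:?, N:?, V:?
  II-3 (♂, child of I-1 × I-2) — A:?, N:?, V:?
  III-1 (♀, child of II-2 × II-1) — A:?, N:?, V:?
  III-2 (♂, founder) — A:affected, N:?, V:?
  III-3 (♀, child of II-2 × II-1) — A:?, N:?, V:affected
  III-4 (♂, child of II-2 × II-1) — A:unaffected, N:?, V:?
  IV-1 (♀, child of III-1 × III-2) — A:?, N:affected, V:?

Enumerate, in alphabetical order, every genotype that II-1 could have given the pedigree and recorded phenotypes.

II-1 ∈ {Aa NN VV, Aa NN Vv, Aa Nn VV, Aa Nn Vv, Aa nn VV, Aa nn Vv, aa NN VV, aa NN Vv, aa Nn VV, aa Nn Vv, aa nn VV, aa nn Vv}

A/I-1 ? ·: aa|Aa|AA
A/I-2 ? ·: aa|Aa|AA
A/II-1 ? I-1×I-2: aa|Aa
A/II-2 ? ·: aa|Aa
A/II-3 ? I-1×I-2: aa|Aa|AA
A/III-1 ? II-2×II-1: aa|Aa|AA
A/III-2 aff ·: Aa|AA
A/III-3 ? II-2×II-1: aa|Aa|AA
A/III-4 un II-2×II-1: aa
A/IV-1 ? III-1×III-2: aa|Aa|AA
⇒ A over [I-1,I-2,II-1,II-2,II-3,III-1,III-2,III-3,III-4,IV-1]: 789 consistent
N/I-1 aff ·: Nn|NN
N/I-2 ? ·: nn|Nn|NN
N/II-1 ? I-1×I-2: nn|Nn|NN
N/II-2 ? ·: nn|Nn|NN
N/II-3 ? I-1×I-2: nn|Nn|NN
N/III-1 ? II-2×II-1: nn|Nn|NN
N/III-2 ? ·: nn|Nn|NN
N/III-3 ? II-2×II-1: nn|Nn|NN
N/III-4 ? II-2×II-1: nn|Nn|NN
N/IV-1 aff III-1×III-2: Nn|NN
⇒ N over [I-1,I-2,II-1,II-2,II-3,III-1,III-2,III-3,III-4,IV-1]: 2165 consistent
V/I-1 aff ·: Vv|VV
V/I-2 ? ·: vv|Vv|VV
V/II-1 aff I-1×I-2: Vv|VV
V/II-2 ? ·: vv|Vv|VV
V/II-3 ? I-1×I-2: vv|Vv|VV
V/III-1 ? II-2×II-1: vv|Vv|VV
V/III-2 ? ·: vv|Vv|VV
V/III-3 aff II-2×II-1: Vv|VV
V/III-4 ? II-2×II-1: vv|Vv|VV
V/IV-1 ? III-1×III-2: vv|Vv|VV
⇒ V over [I-1,I-2,II-1,II-2,II-3,III-1,III-2,III-3,III-4,IV-1]: 2000 consistent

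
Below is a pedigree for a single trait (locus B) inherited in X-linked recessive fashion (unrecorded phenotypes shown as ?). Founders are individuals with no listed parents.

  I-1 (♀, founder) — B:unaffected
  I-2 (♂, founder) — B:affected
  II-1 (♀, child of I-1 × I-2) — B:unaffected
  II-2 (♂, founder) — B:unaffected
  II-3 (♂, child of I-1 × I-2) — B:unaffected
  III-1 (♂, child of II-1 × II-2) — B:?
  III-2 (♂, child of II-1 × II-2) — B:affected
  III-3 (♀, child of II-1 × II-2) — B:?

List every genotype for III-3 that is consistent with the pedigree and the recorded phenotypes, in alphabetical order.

III-3 ∈ {X^BX^B, X^BX^b}

B/I-1 un ·: X^BX^B|X^BX^b
B/I-2 aff ·: X^bY
B/II-1 un I-1×I-2: X^BX^b
B/II-2 un ·: X^BY
B/II-3 un I-1×I-2: X^BY
B/III-1 ? II-1×II-2: X^BY|X^bY
B/III-2 aff II-1×II-2: X^bY
B/III-3 ? II-1×II-2: X^BX^B|X^BX^b
⇒ B over [I-1,I-2,II-1,II-2,II-3,III-1,III-2,III-3]: 8 consistent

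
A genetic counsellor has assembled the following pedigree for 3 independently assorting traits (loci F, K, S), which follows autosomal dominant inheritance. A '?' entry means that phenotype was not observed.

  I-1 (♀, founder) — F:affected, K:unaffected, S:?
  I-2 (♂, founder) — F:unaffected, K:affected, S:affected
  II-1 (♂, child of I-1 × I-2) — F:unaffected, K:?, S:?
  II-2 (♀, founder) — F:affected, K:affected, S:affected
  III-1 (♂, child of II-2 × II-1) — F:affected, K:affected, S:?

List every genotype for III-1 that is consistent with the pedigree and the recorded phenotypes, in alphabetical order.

F/I-1 aff ·: Ff
F/I-2 un ·: ff
F/II-1 un I-1×I-2: ff
F/II-2 aff ·: Ff|FF
F/III-1 aff II-2×II-1: Ff
⇒ F over [I-1,I-2,II-1,II-2,III-1]: 2 consistent
K/I-1 un ·: kk
K/I-2 aff ·: Kk|KK
K/II-1 ? I-1×I-2: kk|Kk
K/II-2 aff ·: Kk|KK
K/III-1 aff II-2×II-1: Kk|KK
⇒ K over [I-1,I-2,II-1,II-2,III-1]: 10 consistent
S/I-1 ? ·: ss|Ss|SS
S/I-2 aff ·: Ss|SS
S/II-1 ? I-1×I-2: ss|Ss|SS
S/II-2 aff ·: Ss|SS
S/III-1 ? II-2×II-1: ss|Ss|SS
⇒ S over [I-1,I-2,II-1,II-2,III-1]: 43 consistent

III-1 ∈ {Ff KK SS, Ff KK Ss, Ff KK ss, Ff Kk SS, Ff Kk Ss, Ff Kk ss}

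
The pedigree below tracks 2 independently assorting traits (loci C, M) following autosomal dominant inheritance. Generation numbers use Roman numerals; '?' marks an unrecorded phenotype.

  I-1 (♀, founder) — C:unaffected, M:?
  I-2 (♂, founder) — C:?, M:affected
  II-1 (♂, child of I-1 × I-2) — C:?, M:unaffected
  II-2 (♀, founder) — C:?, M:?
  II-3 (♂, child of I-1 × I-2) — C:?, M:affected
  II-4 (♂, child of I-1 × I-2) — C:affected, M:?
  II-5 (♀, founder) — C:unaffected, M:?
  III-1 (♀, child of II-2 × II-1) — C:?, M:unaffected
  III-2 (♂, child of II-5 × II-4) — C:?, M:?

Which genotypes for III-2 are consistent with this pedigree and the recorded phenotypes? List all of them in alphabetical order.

C/I-1 un ·: cc
C/I-2 ? ·: Cc|CC
C/II-1 ? I-1×I-2: cc|Cc
C/II-2 ? ·: cc|Cc|CC
C/II-3 ? I-1×I-2: cc|Cc
C/II-4 aff I-1×I-2: Cc
C/II-5 un ·: cc
C/III-1 ? II-2×II-1: cc|Cc|CC
C/III-2 ? II-5×II-4: cc|Cc
⇒ C over [I-1,I-2,II-1,II-2,II-3,II-4,II-5,III-1,III-2]: 58 consistent
M/I-1 ? ·: mm|Mm
M/I-2 aff ·: Mm
M/II-1 un I-1×I-2: mm
M/II-2 ? ·: mm|Mm
M/II-3 aff I-1×I-2: Mm|MM
M/II-4 ? I-1×I-2: mm|Mm|MM
M/II-5 ? ·: mm|Mm|MM
M/III-1 un II-2×II-1: mm
M/III-2 ? II-5×II-4: mm|Mm|MM
⇒ M over [I-1,I-2,II-1,II-2,II-3,II-4,II-5,III-1,III-2]: 82 consistent

III-2 ∈ {Cc MM, Cc Mm, Cc mm, cc MM, cc Mm, cc mm}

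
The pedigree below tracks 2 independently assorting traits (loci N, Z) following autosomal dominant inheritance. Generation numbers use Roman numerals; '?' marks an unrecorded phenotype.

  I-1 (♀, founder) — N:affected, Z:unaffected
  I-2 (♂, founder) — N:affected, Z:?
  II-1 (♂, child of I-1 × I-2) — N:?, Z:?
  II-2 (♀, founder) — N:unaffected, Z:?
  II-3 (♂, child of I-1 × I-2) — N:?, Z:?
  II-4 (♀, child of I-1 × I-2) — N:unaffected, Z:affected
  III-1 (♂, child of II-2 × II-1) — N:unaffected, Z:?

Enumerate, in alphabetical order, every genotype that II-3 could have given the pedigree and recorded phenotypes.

II-3 ∈ {NN Zz, NN zz, Nn Zz, Nn zz, nn Zz, nn zz}

N/I-1 aff ·: Nn
N/I-2 aff ·: Nn
N/II-1 ? I-1×I-2: nn|Nn
N/II-2 un ·: nn
N/II-3 ? I-1×I-2: nn|Nn|NN
N/II-4 un I-1×I-2: nn
N/III-1 un II-2×II-1: nn
⇒ N over [I-1,I-2,II-1,II-2,II-3,II-4,III-1]: 6 consistent
Z/I-1 un ·: zz
Z/I-2 ? ·: Zz|ZZ
Z/II-1 ? I-1×I-2: zz|Zz
Z/II-2 ? ·: zz|Zz|ZZ
Z/II-3 ? I-1×I-2: zz|Zz
Z/II-4 aff I-1×I-2: Zz
Z/III-1 ? II-2×II-1: zz|Zz|ZZ
⇒ Z over [I-1,I-2,II-1,II-2,II-3,II-4,III-1]: 29 consistent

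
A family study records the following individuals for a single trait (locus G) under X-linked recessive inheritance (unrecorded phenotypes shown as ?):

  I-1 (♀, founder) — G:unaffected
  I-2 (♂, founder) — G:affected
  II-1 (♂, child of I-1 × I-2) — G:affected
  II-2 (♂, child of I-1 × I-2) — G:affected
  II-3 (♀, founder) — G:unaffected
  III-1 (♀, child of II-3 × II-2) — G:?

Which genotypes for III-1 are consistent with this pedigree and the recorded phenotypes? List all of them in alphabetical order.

G/I-1 un ·: X^GX^g
G/I-2 aff ·: X^gY
G/II-1 aff I-1×I-2: X^gY
G/II-2 aff I-1×I-2: X^gY
G/II-3 un ·: X^GX^G|X^GX^g
G/III-1 ? II-3×II-2: X^GX^g|X^gX^g
⇒ G over [I-1,I-2,II-1,II-2,II-3,III-1]: 3 consistent

III-1 ∈ {X^GX^g, X^gX^g}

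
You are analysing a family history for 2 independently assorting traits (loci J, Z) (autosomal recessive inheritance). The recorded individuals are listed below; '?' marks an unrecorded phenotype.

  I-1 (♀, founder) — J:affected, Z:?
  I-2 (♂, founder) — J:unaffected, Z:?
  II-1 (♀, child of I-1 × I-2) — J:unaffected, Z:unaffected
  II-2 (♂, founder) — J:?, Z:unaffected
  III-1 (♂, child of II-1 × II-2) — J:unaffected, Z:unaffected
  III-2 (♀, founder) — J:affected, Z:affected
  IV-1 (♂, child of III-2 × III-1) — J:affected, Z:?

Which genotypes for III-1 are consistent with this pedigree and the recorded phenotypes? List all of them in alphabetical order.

III-1 ∈ {Jj ZZ, Jj Zz}

J/I-1 aff ·: jj
J/I-2 un ·: JJ|Jj
J/II-1 un I-1×I-2: Jj
J/II-2 ? ·: JJ|Jj|jj
J/III-1 un II-1×II-2: Jj
J/III-2 aff ·: jj
J/IV-1 aff III-2×III-1: jj
⇒ J over [I-1,I-2,II-1,II-2,III-1,III-2,IV-1]: 6 consistent
Z/I-1 ? ·: ZZ|Zz|zz
Z/I-2 ? ·: ZZ|Zz|zz
Z/II-1 un I-1×I-2: ZZ|Zz
Z/II-2 un ·: ZZ|Zz
Z/III-1 un II-1×II-2: ZZ|Zz
Z/III-2 aff ·: zz
Z/IV-1 ? III-2×III-1: Zz|zz
⇒ Z over [I-1,I-2,II-1,II-2,III-1,III-2,IV-1]: 58 consistent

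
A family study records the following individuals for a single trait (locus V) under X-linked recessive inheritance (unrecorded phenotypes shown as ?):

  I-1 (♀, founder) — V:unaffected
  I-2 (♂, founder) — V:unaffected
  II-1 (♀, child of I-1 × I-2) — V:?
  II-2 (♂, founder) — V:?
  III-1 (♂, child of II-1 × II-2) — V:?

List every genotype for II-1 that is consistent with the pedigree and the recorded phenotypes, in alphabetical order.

V/I-1 un ·: X^VX^V|X^VX^v
V/I-2 un ·: X^VY
V/II-1 ? I-1×I-2: X^VX^V|X^VX^v
V/II-2 ? ·: X^VY|X^vY
V/III-1 ? II-1×II-2: X^VY|X^vY
⇒ V over [I-1,I-2,II-1,II-2,III-1]: 8 consistent

II-1 ∈ {X^VX^V, X^VX^v}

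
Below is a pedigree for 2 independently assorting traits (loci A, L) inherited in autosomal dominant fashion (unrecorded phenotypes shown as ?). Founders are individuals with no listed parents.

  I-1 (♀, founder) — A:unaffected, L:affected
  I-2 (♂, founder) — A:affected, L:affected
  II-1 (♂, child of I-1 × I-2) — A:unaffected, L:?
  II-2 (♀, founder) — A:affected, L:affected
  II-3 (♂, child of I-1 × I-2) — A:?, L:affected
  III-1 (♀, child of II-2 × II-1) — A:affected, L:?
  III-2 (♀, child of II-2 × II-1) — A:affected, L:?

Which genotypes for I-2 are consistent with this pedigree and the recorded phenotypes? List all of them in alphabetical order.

I-2 ∈ {Aa LL, Aa Ll}

A/I-1 un ·: aa
A/I-2 aff ·: Aa
A/II-1 un I-1×I-2: aa
A/II-2 aff ·: Aa|AA
A/II-3 ? I-1×I-2: aa|Aa
A/III-1 aff II-2×II-1: Aa
A/III-2 aff II-2×II-1: Aa
⇒ A over [I-1,I-2,II-1,II-2,II-3,III-1,III-2]: 4 consistent
L/I-1 aff ·: Ll|LL
L/I-2 aff ·: Ll|LL
L/II-1 ? I-1×I-2: ll|Ll|LL
L/II-2 aff ·: Ll|LL
L/II-3 aff I-1×I-2: Ll|LL
L/III-1 ? II-2×II-1: ll|Ll|LL
L/III-2 ? II-2×II-1: ll|Ll|LL
⇒ L over [I-1,I-2,II-1,II-2,II-3,III-1,III-2]: 123 consistent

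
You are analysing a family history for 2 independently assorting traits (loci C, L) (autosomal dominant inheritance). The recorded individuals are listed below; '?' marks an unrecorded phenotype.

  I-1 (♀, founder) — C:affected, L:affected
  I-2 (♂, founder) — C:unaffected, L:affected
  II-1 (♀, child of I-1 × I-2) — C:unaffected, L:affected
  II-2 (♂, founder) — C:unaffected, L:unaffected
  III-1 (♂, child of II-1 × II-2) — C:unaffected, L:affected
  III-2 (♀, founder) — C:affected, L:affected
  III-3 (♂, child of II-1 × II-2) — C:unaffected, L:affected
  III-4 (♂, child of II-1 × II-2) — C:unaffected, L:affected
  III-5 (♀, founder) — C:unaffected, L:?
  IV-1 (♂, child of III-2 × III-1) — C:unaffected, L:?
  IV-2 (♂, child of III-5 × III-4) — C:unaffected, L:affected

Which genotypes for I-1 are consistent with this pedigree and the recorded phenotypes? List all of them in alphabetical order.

C/I-1 aff ·: Cc
C/I-2 un ·: cc
C/II-1 un I-1×I-2: cc
C/II-2 un ·: cc
C/III-1 un II-1×II-2: cc
C/III-2 aff ·: Cc
C/III-3 un II-1×II-2: cc
C/III-4 un II-1×II-2: cc
C/III-5 un ·: cc
C/IV-1 un III-2×III-1: cc
C/IV-2 un III-5×III-4: cc
⇒ C over [I-1,I-2,II-1,II-2,III-1,III-2,III-3,III-4,III-5,IV-1,IV-2]: 1 consistent
L/I-1 aff ·: Ll|LL
L/I-2 aff ·: Ll|LL
L/II-1 aff I-1×I-2: Ll|LL
L/II-2 un ·: ll
L/III-1 aff II-1×II-2: Ll
L/III-2 aff ·: Ll|LL
L/III-3 aff II-1×II-2: Ll
L/III-4 aff II-1×II-2: Ll
L/III-5 ? ·: ll|Ll|LL
L/IV-1 ? III-2×III-1: ll|Ll|LL
L/IV-2 aff III-5×III-4: Ll|LL
⇒ L over [I-1,I-2,II-1,II-2,III-1,III-2,III-3,III-4,III-5,IV-1,IV-2]: 175 consistent

I-1 ∈ {Cc LL, Cc Ll}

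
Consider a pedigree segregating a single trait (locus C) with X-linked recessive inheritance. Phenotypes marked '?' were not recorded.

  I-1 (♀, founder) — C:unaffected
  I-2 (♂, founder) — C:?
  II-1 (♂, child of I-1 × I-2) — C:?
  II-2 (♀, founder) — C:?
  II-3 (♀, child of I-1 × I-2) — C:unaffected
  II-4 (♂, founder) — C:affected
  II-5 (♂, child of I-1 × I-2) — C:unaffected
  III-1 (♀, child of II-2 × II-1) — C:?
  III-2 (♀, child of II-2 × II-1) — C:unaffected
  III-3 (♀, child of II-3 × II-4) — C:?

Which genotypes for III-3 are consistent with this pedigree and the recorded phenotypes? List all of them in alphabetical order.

III-3 ∈ {X^CX^c, X^cX^c}

C/I-1 un ·: X^CX^C|X^CX^c
C/I-2 ? ·: X^CY|X^cY
C/II-1 ? I-1×I-2: X^CY|X^cY
C/II-2 ? ·: X^CX^C|X^CX^c|X^cX^c
C/II-3 un I-1×I-2: X^CX^C|X^CX^c
C/II-4 aff ·: X^cY
C/II-5 un I-1×I-2: X^CY
C/III-1 ? II-2×II-1: X^CX^C|X^CX^c|X^cX^c
C/III-2 un II-2×II-1: X^CX^C|X^CX^c
C/III-3 ? II-3×II-4: X^CX^c|X^cX^c
⇒ C over [I-1,I-2,II-1,II-2,II-3,II-4,II-5,III-1,III-2,III-3]: 63 consistent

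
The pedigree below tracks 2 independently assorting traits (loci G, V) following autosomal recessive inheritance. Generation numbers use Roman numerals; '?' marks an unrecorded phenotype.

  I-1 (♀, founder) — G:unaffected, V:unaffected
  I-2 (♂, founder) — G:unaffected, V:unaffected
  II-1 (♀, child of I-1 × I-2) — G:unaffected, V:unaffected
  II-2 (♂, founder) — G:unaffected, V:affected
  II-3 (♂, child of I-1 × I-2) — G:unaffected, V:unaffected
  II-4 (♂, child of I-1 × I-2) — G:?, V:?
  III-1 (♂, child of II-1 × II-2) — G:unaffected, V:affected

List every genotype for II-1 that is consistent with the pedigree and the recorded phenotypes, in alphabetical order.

II-1 ∈ {GG Vv, Gg Vv}

G/I-1 un ·: GG|Gg
G/I-2 un ·: GG|Gg
G/II-1 un I-1×I-2: GG|Gg
G/II-2 un ·: GG|Gg
G/II-3 un I-1×I-2: GG|Gg
G/II-4 ? I-1×I-2: GG|Gg|gg
G/III-1 un II-1×II-2: GG|Gg
⇒ G over [I-1,I-2,II-1,II-2,II-3,II-4,III-1]: 101 consistent
V/I-1 un ·: VV|Vv
V/I-2 un ·: VV|Vv
V/II-1 un I-1×I-2: Vv
V/II-2 aff ·: vv
V/II-3 un I-1×I-2: VV|Vv
V/II-4 ? I-1×I-2: VV|Vv|vv
V/III-1 aff II-1×II-2: vv
⇒ V over [I-1,I-2,II-1,II-2,II-3,II-4,III-1]: 14 consistent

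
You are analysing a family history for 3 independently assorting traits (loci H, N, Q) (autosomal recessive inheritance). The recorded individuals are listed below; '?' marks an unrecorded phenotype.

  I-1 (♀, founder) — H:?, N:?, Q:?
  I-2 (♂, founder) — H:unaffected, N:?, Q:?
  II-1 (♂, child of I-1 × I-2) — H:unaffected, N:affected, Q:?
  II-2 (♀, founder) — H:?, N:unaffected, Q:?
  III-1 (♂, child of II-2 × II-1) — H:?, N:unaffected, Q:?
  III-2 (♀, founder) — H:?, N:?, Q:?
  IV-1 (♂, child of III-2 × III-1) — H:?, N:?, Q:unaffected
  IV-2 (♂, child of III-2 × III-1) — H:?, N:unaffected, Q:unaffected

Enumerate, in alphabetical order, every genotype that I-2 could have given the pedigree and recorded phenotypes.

I-2 ∈ {HH Nn QQ, HH Nn Qq, HH Nn qq, HH nn QQ, HH nn Qq, HH nn qq, Hh Nn QQ, Hh Nn Qq, Hh Nn qq, Hh nn QQ, Hh nn Qq, Hh nn qq}

H/I-1 ? ·: HH|Hh|hh
H/I-2 un ·: HH|Hh
H/II-1 un I-1×I-2: HH|Hh
H/II-2 ? ·: HH|Hh|hh
H/III-1 ? II-2×II-1: HH|Hh|hh
H/III-2 ? ·: HH|Hh|hh
H/IV-1 ? III-2×III-1: HH|Hh|hh
H/IV-2 ? III-2×III-1: HH|Hh|hh
⇒ H over [I-1,I-2,II-1,II-2,III-1,III-2,IV-1,IV-2]: 559 consistent
N/I-1 ? ·: Nn|nn
N/I-2 ? ·: Nn|nn
N/II-1 aff I-1×I-2: nn
N/II-2 un ·: NN|Nn
N/III-1 un II-2×II-1: Nn
N/III-2 ? ·: NN|Nn|nn
N/IV-1 ? III-2×III-1: NN|Nn|nn
N/IV-2 un III-2×III-1: NN|Nn
⇒ N over [I-1,I-2,II-1,II-2,III-1,III-2,IV-1,IV-2]: 96 consistent
Q/I-1 ? ·: QQ|Qq|qq
Q/I-2 ? ·: QQ|Qq|qq
Q/II-1 ? I-1×I-2: QQ|Qq|qq
Q/II-2 ? ·: QQ|Qq|qq
Q/III-1 ? II-2×II-1: QQ|Qq|qq
Q/III-2 ? ·: QQ|Qq|qq
Q/IV-1 un III-2×III-1: QQ|Qq
Q/IV-2 un III-2×III-1: QQ|Qq
⇒ Q over [I-1,I-2,II-1,II-2,III-1,III-2,IV-1,IV-2]: 509 consistent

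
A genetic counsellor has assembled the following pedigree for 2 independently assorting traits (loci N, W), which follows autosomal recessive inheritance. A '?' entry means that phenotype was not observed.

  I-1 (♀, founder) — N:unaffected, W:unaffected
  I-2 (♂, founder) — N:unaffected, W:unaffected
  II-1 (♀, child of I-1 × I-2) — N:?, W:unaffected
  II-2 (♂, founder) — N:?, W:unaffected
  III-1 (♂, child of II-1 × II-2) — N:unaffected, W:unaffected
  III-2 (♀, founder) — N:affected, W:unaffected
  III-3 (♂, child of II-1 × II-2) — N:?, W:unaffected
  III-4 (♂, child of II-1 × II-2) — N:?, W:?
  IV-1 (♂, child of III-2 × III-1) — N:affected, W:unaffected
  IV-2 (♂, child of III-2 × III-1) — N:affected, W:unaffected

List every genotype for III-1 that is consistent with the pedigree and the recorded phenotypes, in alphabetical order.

N/I-1 un ·: NN|Nn
N/I-2 un ·: NN|Nn
N/II-1 ? I-1×I-2: NN|Nn|nn
N/II-2 ? ·: NN|Nn|nn
N/III-1 un II-1×II-2: Nn
N/III-2 aff ·: nn
N/III-3 ? II-1×II-2: NN|Nn|nn
N/III-4 ? II-1×II-2: NN|Nn|nn
N/IV-1 aff III-2×III-1: nn
N/IV-2 aff III-2×III-1: nn
⇒ N over [I-1,I-2,II-1,II-2,III-1,III-2,III-3,III-4,IV-1,IV-2]: 76 consistent
W/I-1 un ·: WW|Ww
W/I-2 un ·: WW|Ww
W/II-1 un I-1×I-2: WW|Ww
W/II-2 un ·: WW|Ww
W/III-1 un II-1×II-2: WW|Ww
W/III-2 un ·: WW|Ww
W/III-3 un II-1×II-2: WW|Ww
W/III-4 ? II-1×II-2: WW|Ww|ww
W/IV-1 un III-2×III-1: WW|Ww
W/IV-2 un III-2×III-1: WW|Ww
⇒ W over [I-1,I-2,II-1,II-2,III-1,III-2,III-3,III-4,IV-1,IV-2]: 618 consistent

III-1 ∈ {Nn WW, Nn Ww}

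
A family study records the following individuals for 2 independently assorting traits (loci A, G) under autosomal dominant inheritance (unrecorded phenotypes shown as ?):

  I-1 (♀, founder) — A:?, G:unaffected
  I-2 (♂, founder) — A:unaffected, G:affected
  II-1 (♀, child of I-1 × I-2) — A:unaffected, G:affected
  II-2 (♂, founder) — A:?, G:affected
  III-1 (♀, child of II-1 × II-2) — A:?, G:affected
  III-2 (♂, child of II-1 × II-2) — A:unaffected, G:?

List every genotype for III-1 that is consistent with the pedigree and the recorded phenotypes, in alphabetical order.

III-1 ∈ {Aa GG, Aa Gg, aa GG, aa Gg}

A/I-1 ? ·: aa|Aa
A/I-2 un ·: aa
A/II-1 un I-1×I-2: aa
A/II-2 ? ·: aa|Aa
A/III-1 ? II-1×II-2: aa|Aa
A/III-2 un II-1×II-2: aa
⇒ A over [I-1,I-2,II-1,II-2,III-1,III-2]: 6 consistent
G/I-1 un ·: gg
G/I-2 aff ·: Gg|GG
G/II-1 aff I-1×I-2: Gg
G/II-2 aff ·: Gg|GG
G/III-1 aff II-1×II-2: Gg|GG
G/III-2 ? II-1×II-2: gg|Gg|GG
⇒ G over [I-1,I-2,II-1,II-2,III-1,III-2]: 20 consistent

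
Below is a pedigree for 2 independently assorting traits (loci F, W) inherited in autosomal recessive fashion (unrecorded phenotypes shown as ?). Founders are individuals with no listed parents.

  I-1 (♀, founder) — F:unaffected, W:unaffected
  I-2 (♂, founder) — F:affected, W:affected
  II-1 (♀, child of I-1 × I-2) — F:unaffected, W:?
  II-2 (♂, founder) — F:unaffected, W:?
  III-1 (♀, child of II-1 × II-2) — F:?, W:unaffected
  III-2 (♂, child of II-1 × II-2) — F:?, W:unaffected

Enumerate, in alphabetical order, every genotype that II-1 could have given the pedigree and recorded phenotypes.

II-1 ∈ {Ff Ww, Ff ww}

F/I-1 un ·: FF|Ff
F/I-2 aff ·: ff
F/II-1 un I-1×I-2: Ff
F/II-2 un ·: FF|Ff
F/III-1 ? II-1×II-2: FF|Ff|ff
F/III-2 ? II-1×II-2: FF|Ff|ff
⇒ F over [I-1,I-2,II-1,II-2,III-1,III-2]: 26 consistent
W/I-1 un ·: WW|Ww
W/I-2 aff ·: ww
W/II-1 ? I-1×I-2: Ww|ww
W/II-2 ? ·: WW|Ww|ww
W/III-1 un II-1×II-2: WW|Ww
W/III-2 un II-1×II-2: WW|Ww
⇒ W over [I-1,I-2,II-1,II-2,III-1,III-2]: 20 consistent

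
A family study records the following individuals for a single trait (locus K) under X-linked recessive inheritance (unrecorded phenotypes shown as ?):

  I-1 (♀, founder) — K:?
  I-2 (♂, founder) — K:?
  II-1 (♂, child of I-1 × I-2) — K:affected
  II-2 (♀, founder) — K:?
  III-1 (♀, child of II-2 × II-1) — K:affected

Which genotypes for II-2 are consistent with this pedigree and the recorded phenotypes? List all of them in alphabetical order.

II-2 ∈ {X^KX^k, X^kX^k}

K/I-1 ? ·: X^KX^k|X^kX^k
K/I-2 ? ·: X^KY|X^kY
K/II-1 aff I-1×I-2: X^kY
K/II-2 ? ·: X^KX^k|X^kX^k
K/III-1 aff II-2×II-1: X^kX^k
⇒ K over [I-1,I-2,II-1,II-2,III-1]: 8 consistent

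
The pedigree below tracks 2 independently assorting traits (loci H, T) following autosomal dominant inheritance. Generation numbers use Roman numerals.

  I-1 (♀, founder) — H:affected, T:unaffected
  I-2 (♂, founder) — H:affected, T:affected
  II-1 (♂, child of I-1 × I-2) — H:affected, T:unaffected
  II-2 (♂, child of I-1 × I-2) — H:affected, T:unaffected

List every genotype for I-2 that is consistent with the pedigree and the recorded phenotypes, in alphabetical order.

I-2 ∈ {HH Tt, Hh Tt}

H/I-1 aff ·: Hh|HH
H/I-2 aff ·: Hh|HH
H/II-1 aff I-1×I-2: Hh|HH
H/II-2 aff I-1×I-2: Hh|HH
⇒ H over [I-1,I-2,II-1,II-2]: 13 consistent
T/I-1 un ·: tt
T/I-2 aff ·: Tt
T/II-1 un I-1×I-2: tt
T/II-2 un I-1×I-2: tt
⇒ T over [I-1,I-2,II-1,II-2]: 1 consistent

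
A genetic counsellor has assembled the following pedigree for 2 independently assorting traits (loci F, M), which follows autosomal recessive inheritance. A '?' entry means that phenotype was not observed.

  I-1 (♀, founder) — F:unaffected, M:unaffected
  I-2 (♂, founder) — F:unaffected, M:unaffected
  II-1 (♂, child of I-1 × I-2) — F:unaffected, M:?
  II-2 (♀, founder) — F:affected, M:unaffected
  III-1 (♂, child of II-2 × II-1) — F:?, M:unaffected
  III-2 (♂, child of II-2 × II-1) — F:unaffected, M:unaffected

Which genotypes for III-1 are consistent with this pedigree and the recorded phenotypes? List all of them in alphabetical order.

F/I-1 un ·: FF|Ff
F/I-2 un ·: FF|Ff
F/II-1 un I-1×I-2: FF|Ff
F/II-2 aff ·: ff
F/III-1 ? II-2×II-1: Ff|ff
F/III-2 un II-2×II-1: Ff
⇒ F over [I-1,I-2,II-1,II-2,III-1,III-2]: 10 consistent
M/I-1 un ·: MM|Mm
M/I-2 un ·: MM|Mm
M/II-1 ? I-1×I-2: MM|Mm|mm
M/II-2 un ·: MM|Mm
M/III-1 un II-2×II-1: MM|Mm
M/III-2 un II-2×II-1: MM|Mm
⇒ M over [I-1,I-2,II-1,II-2,III-1,III-2]: 46 consistent

III-1 ∈ {Ff MM, Ff Mm, ff MM, ff Mm}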